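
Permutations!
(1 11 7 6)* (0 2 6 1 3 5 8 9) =(0 2 6 3 5 8 9)(1 11 7) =[2, 11, 6, 5, 4, 8, 3, 1, 9, 0, 10, 7]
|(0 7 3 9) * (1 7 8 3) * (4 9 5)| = |(0 8 3 5 4 9)(1 7)| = 6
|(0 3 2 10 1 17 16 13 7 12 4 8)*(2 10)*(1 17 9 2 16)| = |(0 3 10 17 1 9 2 16 13 7 12 4 8)| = 13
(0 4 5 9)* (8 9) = (0 4 5 8 9) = [4, 1, 2, 3, 5, 8, 6, 7, 9, 0]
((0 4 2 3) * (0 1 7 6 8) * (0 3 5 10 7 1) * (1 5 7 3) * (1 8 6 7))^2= (0 2 5 3 4 1 10)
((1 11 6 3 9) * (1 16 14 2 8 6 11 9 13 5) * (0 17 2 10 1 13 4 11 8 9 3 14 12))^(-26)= (0 16 2)(1 14 8 4)(3 10 6 11)(9 17 12)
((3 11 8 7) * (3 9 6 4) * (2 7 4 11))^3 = (2 6 4 7 11 3 9 8)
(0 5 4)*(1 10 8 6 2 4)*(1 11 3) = (0 5 11 3 1 10 8 6 2 4) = [5, 10, 4, 1, 0, 11, 2, 7, 6, 9, 8, 3]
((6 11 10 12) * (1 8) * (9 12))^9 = (1 8)(6 12 9 10 11)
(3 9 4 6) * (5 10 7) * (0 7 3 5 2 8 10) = (0 7 2 8 10 3 9 4 6 5) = [7, 1, 8, 9, 6, 0, 5, 2, 10, 4, 3]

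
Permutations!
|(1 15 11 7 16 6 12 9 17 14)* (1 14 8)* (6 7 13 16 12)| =|(1 15 11 13 16 7 12 9 17 8)| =10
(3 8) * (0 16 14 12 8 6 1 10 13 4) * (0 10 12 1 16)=[0, 12, 2, 6, 10, 5, 16, 7, 3, 9, 13, 11, 8, 4, 1, 15, 14]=(1 12 8 3 6 16 14)(4 10 13)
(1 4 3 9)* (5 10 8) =(1 4 3 9)(5 10 8) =[0, 4, 2, 9, 3, 10, 6, 7, 5, 1, 8]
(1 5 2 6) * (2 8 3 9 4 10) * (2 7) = (1 5 8 3 9 4 10 7 2 6) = [0, 5, 6, 9, 10, 8, 1, 2, 3, 4, 7]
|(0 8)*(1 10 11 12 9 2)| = |(0 8)(1 10 11 12 9 2)| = 6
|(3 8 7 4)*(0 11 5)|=12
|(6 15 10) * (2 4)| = |(2 4)(6 15 10)| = 6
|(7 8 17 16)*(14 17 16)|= 6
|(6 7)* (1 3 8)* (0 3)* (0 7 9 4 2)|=9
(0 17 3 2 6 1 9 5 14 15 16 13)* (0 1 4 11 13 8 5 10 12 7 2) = [17, 9, 6, 0, 11, 14, 4, 2, 5, 10, 12, 13, 7, 1, 15, 16, 8, 3] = (0 17 3)(1 9 10 12 7 2 6 4 11 13)(5 14 15 16 8)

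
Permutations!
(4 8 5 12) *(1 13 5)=(1 13 5 12 4 8)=[0, 13, 2, 3, 8, 12, 6, 7, 1, 9, 10, 11, 4, 5]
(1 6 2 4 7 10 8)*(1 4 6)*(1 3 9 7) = (1 3 9 7 10 8 4)(2 6) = [0, 3, 6, 9, 1, 5, 2, 10, 4, 7, 8]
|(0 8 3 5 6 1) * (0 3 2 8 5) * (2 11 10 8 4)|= 30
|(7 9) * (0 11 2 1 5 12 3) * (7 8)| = 21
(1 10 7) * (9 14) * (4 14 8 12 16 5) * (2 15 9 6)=(1 10 7)(2 15 9 8 12 16 5 4 14 6)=[0, 10, 15, 3, 14, 4, 2, 1, 12, 8, 7, 11, 16, 13, 6, 9, 5]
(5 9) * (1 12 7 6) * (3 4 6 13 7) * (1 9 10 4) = (1 12 3)(4 6 9 5 10)(7 13) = [0, 12, 2, 1, 6, 10, 9, 13, 8, 5, 4, 11, 3, 7]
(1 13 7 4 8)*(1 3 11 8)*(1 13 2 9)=(1 2 9)(3 11 8)(4 13 7)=[0, 2, 9, 11, 13, 5, 6, 4, 3, 1, 10, 8, 12, 7]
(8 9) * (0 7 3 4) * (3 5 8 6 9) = (0 7 5 8 3 4)(6 9) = [7, 1, 2, 4, 0, 8, 9, 5, 3, 6]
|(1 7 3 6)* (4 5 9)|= 12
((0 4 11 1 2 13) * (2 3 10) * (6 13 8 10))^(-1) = (0 13 6 3 1 11 4)(2 10 8)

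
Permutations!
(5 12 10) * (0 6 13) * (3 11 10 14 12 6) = [3, 1, 2, 11, 4, 6, 13, 7, 8, 9, 5, 10, 14, 0, 12] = (0 3 11 10 5 6 13)(12 14)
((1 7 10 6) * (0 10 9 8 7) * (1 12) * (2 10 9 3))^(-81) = (0 1 12 6 10 2 3 7 8 9)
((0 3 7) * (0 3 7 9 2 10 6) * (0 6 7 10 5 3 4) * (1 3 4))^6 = ((0 10 7 1 3 9 2 5 4))^6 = (0 2 1)(3 10 5)(4 9 7)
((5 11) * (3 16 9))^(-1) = (3 9 16)(5 11)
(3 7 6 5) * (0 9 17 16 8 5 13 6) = (0 9 17 16 8 5 3 7)(6 13) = [9, 1, 2, 7, 4, 3, 13, 0, 5, 17, 10, 11, 12, 6, 14, 15, 8, 16]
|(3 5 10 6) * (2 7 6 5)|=|(2 7 6 3)(5 10)|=4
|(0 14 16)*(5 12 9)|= 3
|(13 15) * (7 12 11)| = 6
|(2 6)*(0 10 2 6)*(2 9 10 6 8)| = |(0 6 8 2)(9 10)| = 4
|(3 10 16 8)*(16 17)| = 5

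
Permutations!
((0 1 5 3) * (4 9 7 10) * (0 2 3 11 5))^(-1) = (0 1)(2 3)(4 10 7 9)(5 11)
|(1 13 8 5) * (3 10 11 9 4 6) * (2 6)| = 28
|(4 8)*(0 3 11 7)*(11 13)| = |(0 3 13 11 7)(4 8)| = 10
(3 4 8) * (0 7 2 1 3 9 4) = (0 7 2 1 3)(4 8 9) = [7, 3, 1, 0, 8, 5, 6, 2, 9, 4]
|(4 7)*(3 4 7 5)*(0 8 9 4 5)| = 4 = |(0 8 9 4)(3 5)|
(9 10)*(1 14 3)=(1 14 3)(9 10)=[0, 14, 2, 1, 4, 5, 6, 7, 8, 10, 9, 11, 12, 13, 3]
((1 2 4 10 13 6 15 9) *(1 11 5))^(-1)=((1 2 4 10 13 6 15 9 11 5))^(-1)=(1 5 11 9 15 6 13 10 4 2)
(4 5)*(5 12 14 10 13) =(4 12 14 10 13 5) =[0, 1, 2, 3, 12, 4, 6, 7, 8, 9, 13, 11, 14, 5, 10]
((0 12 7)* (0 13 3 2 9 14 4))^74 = (0 7 3 9 4 12 13 2 14)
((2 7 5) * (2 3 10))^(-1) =((2 7 5 3 10))^(-1) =(2 10 3 5 7)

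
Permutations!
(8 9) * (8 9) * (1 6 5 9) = (1 6 5 9) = [0, 6, 2, 3, 4, 9, 5, 7, 8, 1]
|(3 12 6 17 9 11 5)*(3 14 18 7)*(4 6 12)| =|(3 4 6 17 9 11 5 14 18 7)| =10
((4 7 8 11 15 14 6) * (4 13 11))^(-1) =((4 7 8)(6 13 11 15 14))^(-1) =(4 8 7)(6 14 15 11 13)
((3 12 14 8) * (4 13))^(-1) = (3 8 14 12)(4 13)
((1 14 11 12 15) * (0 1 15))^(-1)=((15)(0 1 14 11 12))^(-1)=(15)(0 12 11 14 1)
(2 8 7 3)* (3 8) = (2 3)(7 8) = [0, 1, 3, 2, 4, 5, 6, 8, 7]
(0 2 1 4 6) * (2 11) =(0 11 2 1 4 6) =[11, 4, 1, 3, 6, 5, 0, 7, 8, 9, 10, 2]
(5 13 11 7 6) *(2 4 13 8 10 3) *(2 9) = (2 4 13 11 7 6 5 8 10 3 9) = [0, 1, 4, 9, 13, 8, 5, 6, 10, 2, 3, 7, 12, 11]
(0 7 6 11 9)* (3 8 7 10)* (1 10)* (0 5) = (0 1 10 3 8 7 6 11 9 5) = [1, 10, 2, 8, 4, 0, 11, 6, 7, 5, 3, 9]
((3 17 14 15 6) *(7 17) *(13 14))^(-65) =(3 15 13 7 6 14 17)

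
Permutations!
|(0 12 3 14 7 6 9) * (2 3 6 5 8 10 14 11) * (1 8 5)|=60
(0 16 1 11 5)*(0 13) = [16, 11, 2, 3, 4, 13, 6, 7, 8, 9, 10, 5, 12, 0, 14, 15, 1] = (0 16 1 11 5 13)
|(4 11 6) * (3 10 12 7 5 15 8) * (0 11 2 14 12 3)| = |(0 11 6 4 2 14 12 7 5 15 8)(3 10)| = 22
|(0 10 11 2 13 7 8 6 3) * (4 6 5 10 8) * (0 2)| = |(0 8 5 10 11)(2 13 7 4 6 3)| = 30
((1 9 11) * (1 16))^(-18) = ((1 9 11 16))^(-18) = (1 11)(9 16)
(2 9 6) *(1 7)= (1 7)(2 9 6)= [0, 7, 9, 3, 4, 5, 2, 1, 8, 6]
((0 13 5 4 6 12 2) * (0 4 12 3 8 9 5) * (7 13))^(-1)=((0 7 13)(2 4 6 3 8 9 5 12))^(-1)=(0 13 7)(2 12 5 9 8 3 6 4)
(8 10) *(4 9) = (4 9)(8 10) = [0, 1, 2, 3, 9, 5, 6, 7, 10, 4, 8]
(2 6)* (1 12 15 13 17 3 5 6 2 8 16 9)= (1 12 15 13 17 3 5 6 8 16 9)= [0, 12, 2, 5, 4, 6, 8, 7, 16, 1, 10, 11, 15, 17, 14, 13, 9, 3]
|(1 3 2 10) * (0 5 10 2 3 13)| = |(0 5 10 1 13)| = 5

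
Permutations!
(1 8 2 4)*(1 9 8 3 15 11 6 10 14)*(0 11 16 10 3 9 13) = (0 11 6 3 15 16 10 14 1 9 8 2 4 13) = [11, 9, 4, 15, 13, 5, 3, 7, 2, 8, 14, 6, 12, 0, 1, 16, 10]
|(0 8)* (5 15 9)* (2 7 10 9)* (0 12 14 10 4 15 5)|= 12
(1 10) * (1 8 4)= (1 10 8 4)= [0, 10, 2, 3, 1, 5, 6, 7, 4, 9, 8]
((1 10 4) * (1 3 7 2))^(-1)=(1 2 7 3 4 10)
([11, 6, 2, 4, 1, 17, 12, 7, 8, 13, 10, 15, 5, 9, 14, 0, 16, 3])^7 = [11, 1, 2, 3, 4, 5, 6, 7, 8, 13, 10, 15, 12, 9, 14, 0, 16, 17]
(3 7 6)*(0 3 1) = (0 3 7 6 1) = [3, 0, 2, 7, 4, 5, 1, 6]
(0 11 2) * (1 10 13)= (0 11 2)(1 10 13)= [11, 10, 0, 3, 4, 5, 6, 7, 8, 9, 13, 2, 12, 1]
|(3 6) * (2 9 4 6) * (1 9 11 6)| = |(1 9 4)(2 11 6 3)| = 12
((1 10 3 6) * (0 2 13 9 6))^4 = ((0 2 13 9 6 1 10 3))^4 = (0 6)(1 2)(3 9)(10 13)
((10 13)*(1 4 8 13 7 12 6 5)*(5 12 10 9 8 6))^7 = (1 6 5 4 12)(7 10)(8 13 9)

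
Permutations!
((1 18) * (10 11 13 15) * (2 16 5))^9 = (1 18)(10 11 13 15)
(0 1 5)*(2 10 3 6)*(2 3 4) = [1, 5, 10, 6, 2, 0, 3, 7, 8, 9, 4] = (0 1 5)(2 10 4)(3 6)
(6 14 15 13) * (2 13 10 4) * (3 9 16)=[0, 1, 13, 9, 2, 5, 14, 7, 8, 16, 4, 11, 12, 6, 15, 10, 3]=(2 13 6 14 15 10 4)(3 9 16)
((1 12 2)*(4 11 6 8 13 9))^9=((1 12 2)(4 11 6 8 13 9))^9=(4 8)(6 9)(11 13)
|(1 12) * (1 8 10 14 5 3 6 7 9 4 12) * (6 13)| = 11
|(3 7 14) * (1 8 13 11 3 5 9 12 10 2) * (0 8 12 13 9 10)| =13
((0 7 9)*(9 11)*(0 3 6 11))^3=(0 7)(3 9 11 6)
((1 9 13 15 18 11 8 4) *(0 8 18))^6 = (18)(0 15 13 9 1 4 8)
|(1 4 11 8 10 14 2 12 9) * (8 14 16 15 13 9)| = 12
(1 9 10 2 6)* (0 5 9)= (0 5 9 10 2 6 1)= [5, 0, 6, 3, 4, 9, 1, 7, 8, 10, 2]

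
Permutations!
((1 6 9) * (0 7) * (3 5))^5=(0 7)(1 9 6)(3 5)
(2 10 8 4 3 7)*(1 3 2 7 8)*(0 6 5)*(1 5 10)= (0 6 10 5)(1 3 8 4 2)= [6, 3, 1, 8, 2, 0, 10, 7, 4, 9, 5]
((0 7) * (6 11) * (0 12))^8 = (0 12 7)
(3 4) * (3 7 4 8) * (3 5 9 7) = [0, 1, 2, 8, 3, 9, 6, 4, 5, 7] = (3 8 5 9 7 4)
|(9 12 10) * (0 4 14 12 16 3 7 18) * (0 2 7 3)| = |(0 4 14 12 10 9 16)(2 7 18)| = 21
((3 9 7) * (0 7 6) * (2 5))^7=((0 7 3 9 6)(2 5))^7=(0 3 6 7 9)(2 5)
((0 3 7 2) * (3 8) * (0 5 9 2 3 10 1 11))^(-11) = ((0 8 10 1 11)(2 5 9)(3 7))^(-11) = (0 11 1 10 8)(2 5 9)(3 7)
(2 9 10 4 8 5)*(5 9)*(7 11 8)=[0, 1, 5, 3, 7, 2, 6, 11, 9, 10, 4, 8]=(2 5)(4 7 11 8 9 10)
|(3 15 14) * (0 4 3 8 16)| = 7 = |(0 4 3 15 14 8 16)|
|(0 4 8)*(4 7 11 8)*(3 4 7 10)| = 7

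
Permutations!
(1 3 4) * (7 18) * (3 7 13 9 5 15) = (1 7 18 13 9 5 15 3 4) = [0, 7, 2, 4, 1, 15, 6, 18, 8, 5, 10, 11, 12, 9, 14, 3, 16, 17, 13]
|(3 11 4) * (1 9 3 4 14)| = 5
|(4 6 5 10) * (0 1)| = 4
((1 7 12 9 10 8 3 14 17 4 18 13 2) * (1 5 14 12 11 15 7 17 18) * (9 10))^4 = (1 17 4)(2 13 18 14 5)(7 11 15)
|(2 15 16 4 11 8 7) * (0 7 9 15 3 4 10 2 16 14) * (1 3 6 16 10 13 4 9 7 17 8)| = |(0 17 8 7 10 2 6 16 13 4 11 1 3 9 15 14)| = 16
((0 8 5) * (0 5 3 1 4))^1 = (0 8 3 1 4)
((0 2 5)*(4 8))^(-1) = (0 5 2)(4 8)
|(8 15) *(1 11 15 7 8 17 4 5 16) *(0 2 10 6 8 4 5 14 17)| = |(0 2 10 6 8 7 4 14 17 5 16 1 11 15)| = 14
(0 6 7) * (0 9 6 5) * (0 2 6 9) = (9)(0 5 2 6 7) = [5, 1, 6, 3, 4, 2, 7, 0, 8, 9]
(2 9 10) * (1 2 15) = (1 2 9 10 15) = [0, 2, 9, 3, 4, 5, 6, 7, 8, 10, 15, 11, 12, 13, 14, 1]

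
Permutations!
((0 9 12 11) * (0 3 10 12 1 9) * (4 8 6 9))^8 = ((1 4 8 6 9)(3 10 12 11))^8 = (12)(1 6 4 9 8)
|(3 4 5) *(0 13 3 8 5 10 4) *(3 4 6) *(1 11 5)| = 12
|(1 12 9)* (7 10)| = 6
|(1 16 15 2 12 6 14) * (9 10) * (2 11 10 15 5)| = 28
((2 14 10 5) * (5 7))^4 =(2 5 7 10 14)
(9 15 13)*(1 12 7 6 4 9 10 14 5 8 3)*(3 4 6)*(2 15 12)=(1 2 15 13 10 14 5 8 4 9 12 7 3)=[0, 2, 15, 1, 9, 8, 6, 3, 4, 12, 14, 11, 7, 10, 5, 13]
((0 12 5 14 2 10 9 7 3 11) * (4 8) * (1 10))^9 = (0 3 9 1 14 12 11 7 10 2 5)(4 8)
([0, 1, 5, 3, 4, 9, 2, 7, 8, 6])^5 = (2 5 9 6)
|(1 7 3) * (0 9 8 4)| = |(0 9 8 4)(1 7 3)| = 12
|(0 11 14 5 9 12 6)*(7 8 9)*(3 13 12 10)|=|(0 11 14 5 7 8 9 10 3 13 12 6)|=12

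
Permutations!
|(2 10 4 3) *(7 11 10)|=6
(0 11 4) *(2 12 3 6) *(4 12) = (0 11 12 3 6 2 4) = [11, 1, 4, 6, 0, 5, 2, 7, 8, 9, 10, 12, 3]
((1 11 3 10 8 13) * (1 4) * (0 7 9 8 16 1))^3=(0 8)(1 10 11 16 3)(4 9)(7 13)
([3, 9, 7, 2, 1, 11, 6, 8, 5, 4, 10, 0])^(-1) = [11, 4, 3, 0, 9, 8, 6, 2, 7, 1, 10, 5]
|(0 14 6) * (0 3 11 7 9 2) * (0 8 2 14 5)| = 6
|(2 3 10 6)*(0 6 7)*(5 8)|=6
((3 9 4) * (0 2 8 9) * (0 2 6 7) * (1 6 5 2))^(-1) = (0 7 6 1 3 4 9 8 2 5)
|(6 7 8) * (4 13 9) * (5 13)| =|(4 5 13 9)(6 7 8)| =12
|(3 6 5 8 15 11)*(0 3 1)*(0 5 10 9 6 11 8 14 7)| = 42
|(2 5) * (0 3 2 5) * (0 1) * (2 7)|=5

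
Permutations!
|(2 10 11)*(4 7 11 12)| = 6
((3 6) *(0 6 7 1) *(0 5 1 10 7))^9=((0 6 3)(1 5)(7 10))^9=(1 5)(7 10)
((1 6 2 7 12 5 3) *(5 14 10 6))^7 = (1 5 3)(2 7 12 14 10 6)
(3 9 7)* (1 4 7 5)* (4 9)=[0, 9, 2, 4, 7, 1, 6, 3, 8, 5]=(1 9 5)(3 4 7)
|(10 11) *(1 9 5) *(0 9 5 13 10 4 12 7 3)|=|(0 9 13 10 11 4 12 7 3)(1 5)|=18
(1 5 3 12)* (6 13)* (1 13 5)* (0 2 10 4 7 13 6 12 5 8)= [2, 1, 10, 5, 7, 3, 8, 13, 0, 9, 4, 11, 6, 12]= (0 2 10 4 7 13 12 6 8)(3 5)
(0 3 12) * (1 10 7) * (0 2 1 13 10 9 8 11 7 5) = (0 3 12 2 1 9 8 11 7 13 10 5) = [3, 9, 1, 12, 4, 0, 6, 13, 11, 8, 5, 7, 2, 10]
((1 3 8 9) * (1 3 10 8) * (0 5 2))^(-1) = ((0 5 2)(1 10 8 9 3))^(-1) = (0 2 5)(1 3 9 8 10)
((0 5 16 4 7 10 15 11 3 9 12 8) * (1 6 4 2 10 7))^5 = (0 15 8 10 12 2 9 16 3 5 11)(1 4 6)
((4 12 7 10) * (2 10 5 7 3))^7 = ((2 10 4 12 3)(5 7))^7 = (2 4 3 10 12)(5 7)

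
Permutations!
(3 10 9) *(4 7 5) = (3 10 9)(4 7 5) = [0, 1, 2, 10, 7, 4, 6, 5, 8, 3, 9]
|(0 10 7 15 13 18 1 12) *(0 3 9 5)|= 11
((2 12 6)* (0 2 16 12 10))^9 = ((0 2 10)(6 16 12))^9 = (16)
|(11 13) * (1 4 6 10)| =4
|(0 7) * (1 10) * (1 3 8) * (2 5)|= |(0 7)(1 10 3 8)(2 5)|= 4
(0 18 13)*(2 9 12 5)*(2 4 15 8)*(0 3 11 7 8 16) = (0 18 13 3 11 7 8 2 9 12 5 4 15 16) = [18, 1, 9, 11, 15, 4, 6, 8, 2, 12, 10, 7, 5, 3, 14, 16, 0, 17, 13]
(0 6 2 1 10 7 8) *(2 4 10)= (0 6 4 10 7 8)(1 2)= [6, 2, 1, 3, 10, 5, 4, 8, 0, 9, 7]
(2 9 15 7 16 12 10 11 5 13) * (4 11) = (2 9 15 7 16 12 10 4 11 5 13) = [0, 1, 9, 3, 11, 13, 6, 16, 8, 15, 4, 5, 10, 2, 14, 7, 12]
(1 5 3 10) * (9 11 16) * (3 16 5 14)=(1 14 3 10)(5 16 9 11)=[0, 14, 2, 10, 4, 16, 6, 7, 8, 11, 1, 5, 12, 13, 3, 15, 9]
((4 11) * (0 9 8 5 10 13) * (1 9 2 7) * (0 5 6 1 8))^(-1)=((0 2 7 8 6 1 9)(4 11)(5 10 13))^(-1)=(0 9 1 6 8 7 2)(4 11)(5 13 10)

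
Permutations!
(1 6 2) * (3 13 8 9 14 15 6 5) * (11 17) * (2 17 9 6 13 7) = (1 5 3 7 2)(6 17 11 9 14 15 13 8) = [0, 5, 1, 7, 4, 3, 17, 2, 6, 14, 10, 9, 12, 8, 15, 13, 16, 11]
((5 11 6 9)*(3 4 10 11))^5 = (3 9 11 4 5 6 10)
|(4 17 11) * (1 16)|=|(1 16)(4 17 11)|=6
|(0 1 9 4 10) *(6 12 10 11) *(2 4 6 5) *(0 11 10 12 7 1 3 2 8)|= |(12)(0 3 2 4 10 11 5 8)(1 9 6 7)|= 8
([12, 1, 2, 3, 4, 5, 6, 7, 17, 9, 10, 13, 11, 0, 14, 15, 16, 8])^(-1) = [13, 1, 2, 3, 4, 5, 6, 7, 17, 9, 10, 12, 0, 11, 14, 15, 16, 8]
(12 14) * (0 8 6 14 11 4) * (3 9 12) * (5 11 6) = [8, 1, 2, 9, 0, 11, 14, 7, 5, 12, 10, 4, 6, 13, 3] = (0 8 5 11 4)(3 9 12 6 14)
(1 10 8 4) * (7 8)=(1 10 7 8 4)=[0, 10, 2, 3, 1, 5, 6, 8, 4, 9, 7]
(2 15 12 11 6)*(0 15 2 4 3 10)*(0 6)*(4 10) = (0 15 12 11)(3 4)(6 10) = [15, 1, 2, 4, 3, 5, 10, 7, 8, 9, 6, 0, 11, 13, 14, 12]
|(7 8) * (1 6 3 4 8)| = |(1 6 3 4 8 7)| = 6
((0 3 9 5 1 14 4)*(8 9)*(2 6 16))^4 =(0 5)(1 3)(2 6 16)(4 9)(8 14)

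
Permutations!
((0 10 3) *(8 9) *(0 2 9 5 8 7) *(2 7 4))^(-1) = ((0 10 3 7)(2 9 4)(5 8))^(-1) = (0 7 3 10)(2 4 9)(5 8)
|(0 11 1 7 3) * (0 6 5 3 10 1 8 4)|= 12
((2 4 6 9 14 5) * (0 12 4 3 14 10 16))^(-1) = ((0 12 4 6 9 10 16)(2 3 14 5))^(-1) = (0 16 10 9 6 4 12)(2 5 14 3)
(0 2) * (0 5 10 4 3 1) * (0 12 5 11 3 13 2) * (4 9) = (1 12 5 10 9 4 13 2 11 3) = [0, 12, 11, 1, 13, 10, 6, 7, 8, 4, 9, 3, 5, 2]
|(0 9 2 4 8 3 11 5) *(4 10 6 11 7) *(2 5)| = |(0 9 5)(2 10 6 11)(3 7 4 8)| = 12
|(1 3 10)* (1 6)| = 4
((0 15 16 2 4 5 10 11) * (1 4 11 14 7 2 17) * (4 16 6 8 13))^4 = ((0 15 6 8 13 4 5 10 14 7 2 11)(1 16 17))^4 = (0 13 14)(1 16 17)(2 6 5)(4 7 15)(8 10 11)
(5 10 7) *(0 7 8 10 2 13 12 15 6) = [7, 1, 13, 3, 4, 2, 0, 5, 10, 9, 8, 11, 15, 12, 14, 6] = (0 7 5 2 13 12 15 6)(8 10)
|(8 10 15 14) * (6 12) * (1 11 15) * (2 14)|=14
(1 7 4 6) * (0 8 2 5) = (0 8 2 5)(1 7 4 6) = [8, 7, 5, 3, 6, 0, 1, 4, 2]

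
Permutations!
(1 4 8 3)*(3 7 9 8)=(1 4 3)(7 9 8)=[0, 4, 2, 1, 3, 5, 6, 9, 7, 8]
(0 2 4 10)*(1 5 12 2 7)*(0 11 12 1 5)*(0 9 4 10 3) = (0 7 5 1 9 4 3)(2 10 11 12) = [7, 9, 10, 0, 3, 1, 6, 5, 8, 4, 11, 12, 2]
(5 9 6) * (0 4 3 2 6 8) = [4, 1, 6, 2, 3, 9, 5, 7, 0, 8] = (0 4 3 2 6 5 9 8)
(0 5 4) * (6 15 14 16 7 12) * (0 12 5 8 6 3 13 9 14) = (0 8 6 15)(3 13 9 14 16 7 5 4 12) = [8, 1, 2, 13, 12, 4, 15, 5, 6, 14, 10, 11, 3, 9, 16, 0, 7]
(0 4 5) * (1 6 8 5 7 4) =[1, 6, 2, 3, 7, 0, 8, 4, 5] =(0 1 6 8 5)(4 7)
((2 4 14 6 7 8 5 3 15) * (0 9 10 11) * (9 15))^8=(0 5 4 10 7 15 3 14 11 8 2 9 6)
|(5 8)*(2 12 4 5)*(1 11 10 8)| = 8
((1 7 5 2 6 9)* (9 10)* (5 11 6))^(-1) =((1 7 11 6 10 9)(2 5))^(-1) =(1 9 10 6 11 7)(2 5)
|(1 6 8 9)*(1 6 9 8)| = 3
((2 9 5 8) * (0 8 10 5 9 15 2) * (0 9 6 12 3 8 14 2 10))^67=((0 14 2 15 10 5)(3 8 9 6 12))^67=(0 14 2 15 10 5)(3 9 12 8 6)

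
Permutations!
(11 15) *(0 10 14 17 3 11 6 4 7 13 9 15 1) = [10, 0, 2, 11, 7, 5, 4, 13, 8, 15, 14, 1, 12, 9, 17, 6, 16, 3] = (0 10 14 17 3 11 1)(4 7 13 9 15 6)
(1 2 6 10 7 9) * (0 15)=(0 15)(1 2 6 10 7 9)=[15, 2, 6, 3, 4, 5, 10, 9, 8, 1, 7, 11, 12, 13, 14, 0]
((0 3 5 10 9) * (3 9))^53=(0 9)(3 10 5)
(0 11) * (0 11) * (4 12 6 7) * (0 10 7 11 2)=[10, 1, 0, 3, 12, 5, 11, 4, 8, 9, 7, 2, 6]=(0 10 7 4 12 6 11 2)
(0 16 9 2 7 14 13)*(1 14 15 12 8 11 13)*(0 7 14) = (0 16 9 2 14 1)(7 15 12 8 11 13) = [16, 0, 14, 3, 4, 5, 6, 15, 11, 2, 10, 13, 8, 7, 1, 12, 9]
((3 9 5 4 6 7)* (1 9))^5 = (1 7 4 9 3 6 5)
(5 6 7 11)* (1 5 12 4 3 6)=(1 5)(3 6 7 11 12 4)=[0, 5, 2, 6, 3, 1, 7, 11, 8, 9, 10, 12, 4]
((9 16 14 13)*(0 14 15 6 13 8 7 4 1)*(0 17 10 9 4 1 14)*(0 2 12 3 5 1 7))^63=((0 2 12 3 5 1 17 10 9 16 15 6 13 4 14 8))^63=(0 8 14 4 13 6 15 16 9 10 17 1 5 3 12 2)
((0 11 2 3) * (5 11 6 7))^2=((0 6 7 5 11 2 3))^2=(0 7 11 3 6 5 2)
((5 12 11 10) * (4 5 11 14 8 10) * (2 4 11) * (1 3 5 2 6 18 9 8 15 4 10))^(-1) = (1 8 9 18 6 10 2 4 15 14 12 5 3)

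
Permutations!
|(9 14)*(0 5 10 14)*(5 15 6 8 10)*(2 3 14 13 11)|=|(0 15 6 8 10 13 11 2 3 14 9)|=11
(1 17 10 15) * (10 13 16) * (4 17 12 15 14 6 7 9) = (1 12 15)(4 17 13 16 10 14 6 7 9) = [0, 12, 2, 3, 17, 5, 7, 9, 8, 4, 14, 11, 15, 16, 6, 1, 10, 13]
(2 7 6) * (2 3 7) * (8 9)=(3 7 6)(8 9)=[0, 1, 2, 7, 4, 5, 3, 6, 9, 8]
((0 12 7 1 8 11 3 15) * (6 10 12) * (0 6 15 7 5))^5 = (0 5 12 10 6 15) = ((0 15 6 10 12 5)(1 8 11 3 7))^5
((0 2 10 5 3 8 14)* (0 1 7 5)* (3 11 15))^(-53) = (0 2 10)(1 11 8 7 15 14 5 3)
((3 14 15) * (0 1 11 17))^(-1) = ((0 1 11 17)(3 14 15))^(-1) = (0 17 11 1)(3 15 14)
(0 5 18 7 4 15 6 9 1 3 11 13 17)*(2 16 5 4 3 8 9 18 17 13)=(0 4 15 6 18 7 3 11 2 16 5 17)(1 8 9)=[4, 8, 16, 11, 15, 17, 18, 3, 9, 1, 10, 2, 12, 13, 14, 6, 5, 0, 7]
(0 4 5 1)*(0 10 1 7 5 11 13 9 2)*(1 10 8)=[4, 8, 0, 3, 11, 7, 6, 5, 1, 2, 10, 13, 12, 9]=(0 4 11 13 9 2)(1 8)(5 7)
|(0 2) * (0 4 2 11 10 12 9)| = 10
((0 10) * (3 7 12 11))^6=((0 10)(3 7 12 11))^6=(3 12)(7 11)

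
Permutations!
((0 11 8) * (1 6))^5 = ((0 11 8)(1 6))^5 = (0 8 11)(1 6)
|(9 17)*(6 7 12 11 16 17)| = |(6 7 12 11 16 17 9)| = 7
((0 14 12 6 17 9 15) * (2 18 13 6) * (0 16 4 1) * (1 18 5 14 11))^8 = ((0 11 1)(2 5 14 12)(4 18 13 6 17 9 15 16))^8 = (18)(0 1 11)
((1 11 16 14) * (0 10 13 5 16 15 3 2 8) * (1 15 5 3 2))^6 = ((0 10 13 3 1 11 5 16 14 15 2 8))^6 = (0 5)(1 2)(3 15)(8 11)(10 16)(13 14)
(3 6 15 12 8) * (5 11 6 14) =[0, 1, 2, 14, 4, 11, 15, 7, 3, 9, 10, 6, 8, 13, 5, 12] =(3 14 5 11 6 15 12 8)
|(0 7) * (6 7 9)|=4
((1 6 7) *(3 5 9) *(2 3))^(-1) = (1 7 6)(2 9 5 3)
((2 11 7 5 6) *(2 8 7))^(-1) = ((2 11)(5 6 8 7))^(-1) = (2 11)(5 7 8 6)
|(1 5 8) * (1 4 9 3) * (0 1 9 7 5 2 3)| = |(0 1 2 3 9)(4 7 5 8)| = 20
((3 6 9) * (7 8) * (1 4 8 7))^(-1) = (1 8 4)(3 9 6)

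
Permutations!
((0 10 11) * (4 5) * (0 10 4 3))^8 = (11)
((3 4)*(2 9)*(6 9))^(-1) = ((2 6 9)(3 4))^(-1) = (2 9 6)(3 4)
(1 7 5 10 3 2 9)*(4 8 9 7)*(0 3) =[3, 4, 7, 2, 8, 10, 6, 5, 9, 1, 0] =(0 3 2 7 5 10)(1 4 8 9)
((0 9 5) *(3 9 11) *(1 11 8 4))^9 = (0 8 4 1 11 3 9 5)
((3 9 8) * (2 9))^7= ((2 9 8 3))^7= (2 3 8 9)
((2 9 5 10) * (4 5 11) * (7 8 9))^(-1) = (2 10 5 4 11 9 8 7)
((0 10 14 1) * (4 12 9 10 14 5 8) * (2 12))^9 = ((0 14 1)(2 12 9 10 5 8 4))^9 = (14)(2 9 5 4 12 10 8)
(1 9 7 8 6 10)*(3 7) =[0, 9, 2, 7, 4, 5, 10, 8, 6, 3, 1] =(1 9 3 7 8 6 10)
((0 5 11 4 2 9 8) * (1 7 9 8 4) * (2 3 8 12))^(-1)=(0 8 3 4 9 7 1 11 5)(2 12)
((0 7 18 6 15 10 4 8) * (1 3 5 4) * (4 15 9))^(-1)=((0 7 18 6 9 4 8)(1 3 5 15 10))^(-1)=(0 8 4 9 6 18 7)(1 10 15 5 3)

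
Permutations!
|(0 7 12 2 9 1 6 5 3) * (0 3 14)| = |(0 7 12 2 9 1 6 5 14)| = 9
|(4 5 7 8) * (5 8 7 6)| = 2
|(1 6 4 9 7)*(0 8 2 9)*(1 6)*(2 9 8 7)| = 12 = |(0 7 6 4)(2 8 9)|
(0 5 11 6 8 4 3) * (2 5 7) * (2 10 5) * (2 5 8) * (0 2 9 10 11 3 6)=[7, 1, 5, 2, 6, 3, 9, 11, 4, 10, 8, 0]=(0 7 11)(2 5 3)(4 6 9 10 8)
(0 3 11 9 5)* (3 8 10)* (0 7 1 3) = (0 8 10)(1 3 11 9 5 7) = [8, 3, 2, 11, 4, 7, 6, 1, 10, 5, 0, 9]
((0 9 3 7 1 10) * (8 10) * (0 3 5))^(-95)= (10)(0 9 5)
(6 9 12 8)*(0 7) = (0 7)(6 9 12 8) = [7, 1, 2, 3, 4, 5, 9, 0, 6, 12, 10, 11, 8]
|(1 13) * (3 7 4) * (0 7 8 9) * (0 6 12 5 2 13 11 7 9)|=13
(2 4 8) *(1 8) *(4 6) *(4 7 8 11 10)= (1 11 10 4)(2 6 7 8)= [0, 11, 6, 3, 1, 5, 7, 8, 2, 9, 4, 10]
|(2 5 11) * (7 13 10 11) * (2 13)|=3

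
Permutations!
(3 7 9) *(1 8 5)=(1 8 5)(3 7 9)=[0, 8, 2, 7, 4, 1, 6, 9, 5, 3]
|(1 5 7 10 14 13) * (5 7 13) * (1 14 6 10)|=|(1 7)(5 13 14)(6 10)|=6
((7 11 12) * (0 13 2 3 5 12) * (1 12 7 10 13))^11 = ((0 1 12 10 13 2 3 5 7 11))^11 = (0 1 12 10 13 2 3 5 7 11)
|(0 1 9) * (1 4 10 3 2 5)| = |(0 4 10 3 2 5 1 9)| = 8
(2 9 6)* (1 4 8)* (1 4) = (2 9 6)(4 8) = [0, 1, 9, 3, 8, 5, 2, 7, 4, 6]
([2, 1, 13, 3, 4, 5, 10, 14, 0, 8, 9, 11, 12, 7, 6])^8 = (0 8 9 10 6 14 7 13 2)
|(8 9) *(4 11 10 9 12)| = 6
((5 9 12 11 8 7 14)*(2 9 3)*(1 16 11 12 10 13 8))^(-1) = (1 11 16)(2 3 5 14 7 8 13 10 9)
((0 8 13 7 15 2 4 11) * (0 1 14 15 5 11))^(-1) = (0 4 2 15 14 1 11 5 7 13 8)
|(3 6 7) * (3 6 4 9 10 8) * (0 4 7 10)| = |(0 4 9)(3 7 6 10 8)| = 15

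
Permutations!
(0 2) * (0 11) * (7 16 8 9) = (0 2 11)(7 16 8 9) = [2, 1, 11, 3, 4, 5, 6, 16, 9, 7, 10, 0, 12, 13, 14, 15, 8]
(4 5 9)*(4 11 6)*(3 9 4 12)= (3 9 11 6 12)(4 5)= [0, 1, 2, 9, 5, 4, 12, 7, 8, 11, 10, 6, 3]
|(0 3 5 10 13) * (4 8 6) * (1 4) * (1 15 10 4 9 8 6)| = 24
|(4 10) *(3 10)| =3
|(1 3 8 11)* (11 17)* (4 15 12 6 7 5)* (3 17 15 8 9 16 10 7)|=|(1 17 11)(3 9 16 10 7 5 4 8 15 12 6)|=33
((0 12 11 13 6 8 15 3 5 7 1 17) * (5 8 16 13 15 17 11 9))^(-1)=(0 17 8 3 15 11 1 7 5 9 12)(6 13 16)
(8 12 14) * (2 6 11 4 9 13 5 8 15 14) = [0, 1, 6, 3, 9, 8, 11, 7, 12, 13, 10, 4, 2, 5, 15, 14] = (2 6 11 4 9 13 5 8 12)(14 15)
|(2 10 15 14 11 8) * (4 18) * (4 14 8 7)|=20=|(2 10 15 8)(4 18 14 11 7)|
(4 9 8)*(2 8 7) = [0, 1, 8, 3, 9, 5, 6, 2, 4, 7] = (2 8 4 9 7)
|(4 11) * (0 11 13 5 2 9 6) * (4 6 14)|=|(0 11 6)(2 9 14 4 13 5)|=6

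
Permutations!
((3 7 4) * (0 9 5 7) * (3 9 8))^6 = ((0 8 3)(4 9 5 7))^6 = (4 5)(7 9)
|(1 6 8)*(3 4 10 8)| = |(1 6 3 4 10 8)| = 6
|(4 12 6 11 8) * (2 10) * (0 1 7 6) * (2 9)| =|(0 1 7 6 11 8 4 12)(2 10 9)| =24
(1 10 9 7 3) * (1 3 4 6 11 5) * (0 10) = (0 10 9 7 4 6 11 5 1) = [10, 0, 2, 3, 6, 1, 11, 4, 8, 7, 9, 5]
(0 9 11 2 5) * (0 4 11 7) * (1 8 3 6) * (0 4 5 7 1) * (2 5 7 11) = [9, 8, 11, 6, 2, 7, 0, 4, 3, 1, 10, 5] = (0 9 1 8 3 6)(2 11 5 7 4)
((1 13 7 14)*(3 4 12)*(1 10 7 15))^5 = (1 15 13)(3 12 4)(7 10 14)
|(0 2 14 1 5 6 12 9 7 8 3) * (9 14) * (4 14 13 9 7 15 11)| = |(0 2 7 8 3)(1 5 6 12 13 9 15 11 4 14)| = 10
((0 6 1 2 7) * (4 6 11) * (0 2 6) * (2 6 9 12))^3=((0 11 4)(1 9 12 2 7 6))^3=(1 2)(6 12)(7 9)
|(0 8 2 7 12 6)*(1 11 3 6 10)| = 10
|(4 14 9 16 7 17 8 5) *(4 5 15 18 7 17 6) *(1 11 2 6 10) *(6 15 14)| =70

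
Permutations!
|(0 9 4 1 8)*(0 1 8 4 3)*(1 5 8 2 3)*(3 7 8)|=|(0 9 1 4 2 7 8 5 3)|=9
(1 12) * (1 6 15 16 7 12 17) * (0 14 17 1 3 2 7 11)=(0 14 17 3 2 7 12 6 15 16 11)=[14, 1, 7, 2, 4, 5, 15, 12, 8, 9, 10, 0, 6, 13, 17, 16, 11, 3]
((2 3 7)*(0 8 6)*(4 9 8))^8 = (0 8 4 6 9)(2 7 3)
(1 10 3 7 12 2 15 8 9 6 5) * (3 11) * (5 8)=(1 10 11 3 7 12 2 15 5)(6 8 9)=[0, 10, 15, 7, 4, 1, 8, 12, 9, 6, 11, 3, 2, 13, 14, 5]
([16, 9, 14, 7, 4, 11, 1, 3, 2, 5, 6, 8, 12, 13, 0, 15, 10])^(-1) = (0 14 2 8 11 5 9 1 6 10 16)(3 7)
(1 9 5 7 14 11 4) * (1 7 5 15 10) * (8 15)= [0, 9, 2, 3, 7, 5, 6, 14, 15, 8, 1, 4, 12, 13, 11, 10]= (1 9 8 15 10)(4 7 14 11)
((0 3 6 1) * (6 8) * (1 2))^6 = ((0 3 8 6 2 1))^6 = (8)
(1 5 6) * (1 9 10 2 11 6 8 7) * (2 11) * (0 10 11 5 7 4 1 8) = (0 10 5)(1 7 8 4)(6 9 11) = [10, 7, 2, 3, 1, 0, 9, 8, 4, 11, 5, 6]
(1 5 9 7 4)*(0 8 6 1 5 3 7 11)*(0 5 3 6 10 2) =(0 8 10 2)(1 6)(3 7 4)(5 9 11) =[8, 6, 0, 7, 3, 9, 1, 4, 10, 11, 2, 5]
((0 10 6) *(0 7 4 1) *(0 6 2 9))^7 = (0 9 2 10)(1 4 7 6)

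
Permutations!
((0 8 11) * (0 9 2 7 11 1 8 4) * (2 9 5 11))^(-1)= (0 4)(1 8)(2 7)(5 11)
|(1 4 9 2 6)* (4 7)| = 6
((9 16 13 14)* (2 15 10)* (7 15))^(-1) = ((2 7 15 10)(9 16 13 14))^(-1) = (2 10 15 7)(9 14 13 16)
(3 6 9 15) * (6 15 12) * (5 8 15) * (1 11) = (1 11)(3 5 8 15)(6 9 12) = [0, 11, 2, 5, 4, 8, 9, 7, 15, 12, 10, 1, 6, 13, 14, 3]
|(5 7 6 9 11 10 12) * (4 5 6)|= |(4 5 7)(6 9 11 10 12)|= 15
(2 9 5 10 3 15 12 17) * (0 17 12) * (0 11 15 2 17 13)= [13, 1, 9, 2, 4, 10, 6, 7, 8, 5, 3, 15, 12, 0, 14, 11, 16, 17]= (17)(0 13)(2 9 5 10 3)(11 15)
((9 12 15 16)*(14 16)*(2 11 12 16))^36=(16)(2 11 12 15 14)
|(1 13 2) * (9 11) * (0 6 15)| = |(0 6 15)(1 13 2)(9 11)| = 6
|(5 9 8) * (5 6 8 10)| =|(5 9 10)(6 8)| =6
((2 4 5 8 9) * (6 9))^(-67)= ((2 4 5 8 6 9))^(-67)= (2 9 6 8 5 4)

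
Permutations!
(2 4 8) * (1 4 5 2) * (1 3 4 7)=[0, 7, 5, 4, 8, 2, 6, 1, 3]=(1 7)(2 5)(3 4 8)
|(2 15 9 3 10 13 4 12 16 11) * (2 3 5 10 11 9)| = |(2 15)(3 11)(4 12 16 9 5 10 13)| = 14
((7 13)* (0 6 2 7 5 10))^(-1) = ((0 6 2 7 13 5 10))^(-1) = (0 10 5 13 7 2 6)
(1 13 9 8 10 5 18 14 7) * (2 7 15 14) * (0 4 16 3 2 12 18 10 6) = (0 4 16 3 2 7 1 13 9 8 6)(5 10)(12 18)(14 15) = [4, 13, 7, 2, 16, 10, 0, 1, 6, 8, 5, 11, 18, 9, 15, 14, 3, 17, 12]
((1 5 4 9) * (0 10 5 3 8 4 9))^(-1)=(0 4 8 3 1 9 5 10)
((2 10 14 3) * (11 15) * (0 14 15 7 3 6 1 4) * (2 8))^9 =(0 4 1 6 14)(2 15 7 8 10 11 3)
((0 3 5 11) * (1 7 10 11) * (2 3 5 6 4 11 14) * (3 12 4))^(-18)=((0 5 1 7 10 14 2 12 4 11)(3 6))^(-18)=(0 1 10 2 4)(5 7 14 12 11)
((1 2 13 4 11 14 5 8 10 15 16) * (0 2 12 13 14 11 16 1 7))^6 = (0 15 7 10 16 8 4 5 13 14 12 2 1)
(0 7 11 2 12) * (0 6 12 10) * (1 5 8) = (0 7 11 2 10)(1 5 8)(6 12) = [7, 5, 10, 3, 4, 8, 12, 11, 1, 9, 0, 2, 6]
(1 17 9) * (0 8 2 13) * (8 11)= (0 11 8 2 13)(1 17 9)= [11, 17, 13, 3, 4, 5, 6, 7, 2, 1, 10, 8, 12, 0, 14, 15, 16, 9]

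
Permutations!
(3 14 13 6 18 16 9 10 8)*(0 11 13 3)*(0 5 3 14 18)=(0 11 13 6)(3 18 16 9 10 8 5)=[11, 1, 2, 18, 4, 3, 0, 7, 5, 10, 8, 13, 12, 6, 14, 15, 9, 17, 16]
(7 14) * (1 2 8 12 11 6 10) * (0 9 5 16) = (0 9 5 16)(1 2 8 12 11 6 10)(7 14) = [9, 2, 8, 3, 4, 16, 10, 14, 12, 5, 1, 6, 11, 13, 7, 15, 0]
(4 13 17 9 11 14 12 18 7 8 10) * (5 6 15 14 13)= (4 5 6 15 14 12 18 7 8 10)(9 11 13 17)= [0, 1, 2, 3, 5, 6, 15, 8, 10, 11, 4, 13, 18, 17, 12, 14, 16, 9, 7]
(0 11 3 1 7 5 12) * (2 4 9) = (0 11 3 1 7 5 12)(2 4 9) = [11, 7, 4, 1, 9, 12, 6, 5, 8, 2, 10, 3, 0]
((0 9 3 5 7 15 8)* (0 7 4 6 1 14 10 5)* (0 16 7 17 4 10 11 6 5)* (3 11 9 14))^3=(0 11 3 15 4)(1 7 17 10 9)(5 14 6 16 8)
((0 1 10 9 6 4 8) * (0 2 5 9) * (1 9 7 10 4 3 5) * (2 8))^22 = (0 9 6 3 5 7 10)(1 4 2)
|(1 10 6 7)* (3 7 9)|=6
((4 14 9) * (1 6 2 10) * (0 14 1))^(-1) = ((0 14 9 4 1 6 2 10))^(-1) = (0 10 2 6 1 4 9 14)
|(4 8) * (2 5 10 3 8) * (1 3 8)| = |(1 3)(2 5 10 8 4)| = 10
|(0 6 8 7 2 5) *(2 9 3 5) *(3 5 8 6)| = 6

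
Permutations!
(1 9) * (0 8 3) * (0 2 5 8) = (1 9)(2 5 8 3) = [0, 9, 5, 2, 4, 8, 6, 7, 3, 1]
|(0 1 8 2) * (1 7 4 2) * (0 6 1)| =7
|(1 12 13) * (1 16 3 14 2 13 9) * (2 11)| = 6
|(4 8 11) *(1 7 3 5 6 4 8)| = |(1 7 3 5 6 4)(8 11)| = 6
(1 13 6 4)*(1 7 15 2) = (1 13 6 4 7 15 2) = [0, 13, 1, 3, 7, 5, 4, 15, 8, 9, 10, 11, 12, 6, 14, 2]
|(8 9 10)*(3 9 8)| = 3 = |(3 9 10)|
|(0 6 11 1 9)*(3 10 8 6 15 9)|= 6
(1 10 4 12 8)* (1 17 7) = (1 10 4 12 8 17 7) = [0, 10, 2, 3, 12, 5, 6, 1, 17, 9, 4, 11, 8, 13, 14, 15, 16, 7]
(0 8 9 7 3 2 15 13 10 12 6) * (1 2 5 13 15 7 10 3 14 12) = [8, 2, 7, 5, 4, 13, 0, 14, 9, 10, 1, 11, 6, 3, 12, 15] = (15)(0 8 9 10 1 2 7 14 12 6)(3 5 13)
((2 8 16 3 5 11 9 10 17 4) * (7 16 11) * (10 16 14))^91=(2 7 11 10 16 4 5 8 14 9 17 3)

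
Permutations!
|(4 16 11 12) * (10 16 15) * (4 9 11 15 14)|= 6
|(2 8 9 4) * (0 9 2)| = |(0 9 4)(2 8)| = 6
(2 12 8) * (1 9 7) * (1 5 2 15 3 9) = (2 12 8 15 3 9 7 5) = [0, 1, 12, 9, 4, 2, 6, 5, 15, 7, 10, 11, 8, 13, 14, 3]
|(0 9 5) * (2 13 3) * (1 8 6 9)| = 6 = |(0 1 8 6 9 5)(2 13 3)|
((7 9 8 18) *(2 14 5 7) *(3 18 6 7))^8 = ((2 14 5 3 18)(6 7 9 8))^8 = (2 3 14 18 5)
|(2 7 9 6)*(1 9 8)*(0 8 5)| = 8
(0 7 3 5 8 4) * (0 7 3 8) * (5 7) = (0 3 7 8 4 5) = [3, 1, 2, 7, 5, 0, 6, 8, 4]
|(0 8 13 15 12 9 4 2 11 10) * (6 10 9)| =|(0 8 13 15 12 6 10)(2 11 9 4)| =28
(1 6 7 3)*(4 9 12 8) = (1 6 7 3)(4 9 12 8) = [0, 6, 2, 1, 9, 5, 7, 3, 4, 12, 10, 11, 8]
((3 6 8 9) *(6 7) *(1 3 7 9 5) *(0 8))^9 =(0 8 5 1 3 9 7 6)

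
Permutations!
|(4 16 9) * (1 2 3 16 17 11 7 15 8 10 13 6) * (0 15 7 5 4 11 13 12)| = |(0 15 8 10 12)(1 2 3 16 9 11 5 4 17 13 6)| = 55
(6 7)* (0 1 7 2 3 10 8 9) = (0 1 7 6 2 3 10 8 9) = [1, 7, 3, 10, 4, 5, 2, 6, 9, 0, 8]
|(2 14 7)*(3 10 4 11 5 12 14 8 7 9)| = 24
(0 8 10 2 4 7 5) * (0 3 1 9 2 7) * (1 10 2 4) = (0 8 2 1 9 4)(3 10 7 5) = [8, 9, 1, 10, 0, 3, 6, 5, 2, 4, 7]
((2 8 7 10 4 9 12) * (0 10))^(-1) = (0 7 8 2 12 9 4 10)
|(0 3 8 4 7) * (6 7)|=6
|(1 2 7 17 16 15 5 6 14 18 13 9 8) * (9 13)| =12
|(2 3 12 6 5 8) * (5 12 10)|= |(2 3 10 5 8)(6 12)|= 10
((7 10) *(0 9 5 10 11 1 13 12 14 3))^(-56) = (0 3 14 12 13 1 11 7 10 5 9)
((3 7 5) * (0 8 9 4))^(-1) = ((0 8 9 4)(3 7 5))^(-1) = (0 4 9 8)(3 5 7)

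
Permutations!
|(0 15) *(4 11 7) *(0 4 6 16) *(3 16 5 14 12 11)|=30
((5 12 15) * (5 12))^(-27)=(12 15)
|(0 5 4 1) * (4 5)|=3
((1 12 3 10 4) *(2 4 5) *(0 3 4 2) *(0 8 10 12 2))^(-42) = ((0 3 12 4 1 2)(5 8 10))^(-42) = (12)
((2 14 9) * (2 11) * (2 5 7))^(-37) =(2 7 5 11 9 14)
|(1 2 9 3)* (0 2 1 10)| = |(0 2 9 3 10)| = 5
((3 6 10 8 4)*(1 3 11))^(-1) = (1 11 4 8 10 6 3)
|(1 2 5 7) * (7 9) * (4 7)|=|(1 2 5 9 4 7)|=6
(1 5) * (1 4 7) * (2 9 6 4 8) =(1 5 8 2 9 6 4 7) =[0, 5, 9, 3, 7, 8, 4, 1, 2, 6]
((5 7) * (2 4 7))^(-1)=(2 5 7 4)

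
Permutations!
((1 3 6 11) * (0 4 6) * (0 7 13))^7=(0 13 7 3 1 11 6 4)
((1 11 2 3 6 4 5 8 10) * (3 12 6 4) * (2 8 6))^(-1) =(1 10 8 11)(2 12)(3 6 5 4)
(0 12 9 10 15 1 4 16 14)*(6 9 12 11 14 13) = (0 11 14)(1 4 16 13 6 9 10 15) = [11, 4, 2, 3, 16, 5, 9, 7, 8, 10, 15, 14, 12, 6, 0, 1, 13]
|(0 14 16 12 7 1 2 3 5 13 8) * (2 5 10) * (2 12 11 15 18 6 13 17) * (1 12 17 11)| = 44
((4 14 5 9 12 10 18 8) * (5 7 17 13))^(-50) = (4 5 8 13 18 17 10 7 12 14 9)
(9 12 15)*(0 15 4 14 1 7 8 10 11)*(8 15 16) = [16, 7, 2, 3, 14, 5, 6, 15, 10, 12, 11, 0, 4, 13, 1, 9, 8] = (0 16 8 10 11)(1 7 15 9 12 4 14)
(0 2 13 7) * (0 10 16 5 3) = (0 2 13 7 10 16 5 3) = [2, 1, 13, 0, 4, 3, 6, 10, 8, 9, 16, 11, 12, 7, 14, 15, 5]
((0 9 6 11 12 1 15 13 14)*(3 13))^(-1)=(0 14 13 3 15 1 12 11 6 9)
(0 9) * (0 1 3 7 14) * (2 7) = [9, 3, 7, 2, 4, 5, 6, 14, 8, 1, 10, 11, 12, 13, 0] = (0 9 1 3 2 7 14)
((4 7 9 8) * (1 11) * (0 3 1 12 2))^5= ((0 3 1 11 12 2)(4 7 9 8))^5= (0 2 12 11 1 3)(4 7 9 8)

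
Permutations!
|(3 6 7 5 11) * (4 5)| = 6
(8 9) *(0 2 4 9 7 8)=[2, 1, 4, 3, 9, 5, 6, 8, 7, 0]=(0 2 4 9)(7 8)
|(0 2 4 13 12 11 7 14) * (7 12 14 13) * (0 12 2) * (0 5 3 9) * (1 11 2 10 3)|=|(0 5 1 11 10 3 9)(2 4 7 13 14 12)|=42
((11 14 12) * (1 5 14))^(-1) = ((1 5 14 12 11))^(-1) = (1 11 12 14 5)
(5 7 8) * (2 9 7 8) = [0, 1, 9, 3, 4, 8, 6, 2, 5, 7] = (2 9 7)(5 8)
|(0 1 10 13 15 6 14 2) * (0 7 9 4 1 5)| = |(0 5)(1 10 13 15 6 14 2 7 9 4)| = 10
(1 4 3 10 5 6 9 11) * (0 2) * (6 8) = (0 2)(1 4 3 10 5 8 6 9 11) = [2, 4, 0, 10, 3, 8, 9, 7, 6, 11, 5, 1]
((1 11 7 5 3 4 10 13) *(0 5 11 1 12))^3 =(0 4 12 3 13 5 10)(7 11) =((0 5 3 4 10 13 12)(7 11))^3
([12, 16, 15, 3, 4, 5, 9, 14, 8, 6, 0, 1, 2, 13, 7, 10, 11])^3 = (16)(0 15 12 10 2)(6 9)(7 14)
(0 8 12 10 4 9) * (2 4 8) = (0 2 4 9)(8 12 10) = [2, 1, 4, 3, 9, 5, 6, 7, 12, 0, 8, 11, 10]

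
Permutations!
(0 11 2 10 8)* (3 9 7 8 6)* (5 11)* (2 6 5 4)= (0 4 2 10 5 11 6 3 9 7 8)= [4, 1, 10, 9, 2, 11, 3, 8, 0, 7, 5, 6]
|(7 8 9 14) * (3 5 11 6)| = |(3 5 11 6)(7 8 9 14)| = 4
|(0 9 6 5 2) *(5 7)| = |(0 9 6 7 5 2)| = 6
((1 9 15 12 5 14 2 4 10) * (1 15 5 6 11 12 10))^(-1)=(1 4 2 14 5 9)(6 12 11)(10 15)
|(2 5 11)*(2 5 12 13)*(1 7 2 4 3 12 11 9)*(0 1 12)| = 11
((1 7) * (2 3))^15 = ((1 7)(2 3))^15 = (1 7)(2 3)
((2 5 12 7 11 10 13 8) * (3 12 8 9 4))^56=((2 5 8)(3 12 7 11 10 13 9 4))^56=(13)(2 8 5)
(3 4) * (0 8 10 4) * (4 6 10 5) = (0 8 5 4 3)(6 10) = [8, 1, 2, 0, 3, 4, 10, 7, 5, 9, 6]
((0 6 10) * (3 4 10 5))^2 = (0 5 4)(3 10 6)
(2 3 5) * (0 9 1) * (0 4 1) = (0 9)(1 4)(2 3 5) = [9, 4, 3, 5, 1, 2, 6, 7, 8, 0]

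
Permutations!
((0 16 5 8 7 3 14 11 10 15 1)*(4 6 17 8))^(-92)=((0 16 5 4 6 17 8 7 3 14 11 10 15 1))^(-92)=(0 8 15 6 11 5 3)(1 17 10 4 14 16 7)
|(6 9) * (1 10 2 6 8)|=6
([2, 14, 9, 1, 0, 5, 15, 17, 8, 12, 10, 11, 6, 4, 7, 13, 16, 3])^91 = (0 12 13 2 6 4 9 15)(1 14 7 17 3)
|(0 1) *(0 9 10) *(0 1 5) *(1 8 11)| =10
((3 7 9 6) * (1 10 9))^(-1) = (1 7 3 6 9 10)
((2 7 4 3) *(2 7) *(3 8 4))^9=((3 7)(4 8))^9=(3 7)(4 8)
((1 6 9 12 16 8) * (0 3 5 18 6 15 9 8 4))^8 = (0 9 6)(1 5 16)(3 12 8)(4 15 18) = ((0 3 5 18 6 8 1 15 9 12 16 4))^8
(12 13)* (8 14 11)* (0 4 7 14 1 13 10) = [4, 13, 2, 3, 7, 5, 6, 14, 1, 9, 0, 8, 10, 12, 11] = (0 4 7 14 11 8 1 13 12 10)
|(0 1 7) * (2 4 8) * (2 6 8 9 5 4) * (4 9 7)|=|(0 1 4 7)(5 9)(6 8)|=4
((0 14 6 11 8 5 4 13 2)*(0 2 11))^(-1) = ((0 14 6)(4 13 11 8 5))^(-1) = (0 6 14)(4 5 8 11 13)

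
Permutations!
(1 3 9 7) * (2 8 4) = (1 3 9 7)(2 8 4) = [0, 3, 8, 9, 2, 5, 6, 1, 4, 7]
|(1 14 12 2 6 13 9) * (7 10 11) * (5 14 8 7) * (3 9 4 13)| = |(1 8 7 10 11 5 14 12 2 6 3 9)(4 13)| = 12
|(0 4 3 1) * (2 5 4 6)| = 7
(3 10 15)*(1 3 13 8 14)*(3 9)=(1 9 3 10 15 13 8 14)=[0, 9, 2, 10, 4, 5, 6, 7, 14, 3, 15, 11, 12, 8, 1, 13]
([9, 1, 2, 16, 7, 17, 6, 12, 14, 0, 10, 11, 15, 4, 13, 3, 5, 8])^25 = (0 9)(3 17 13 12 16 8 4 15 5 14 7)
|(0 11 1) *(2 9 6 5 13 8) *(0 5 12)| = 10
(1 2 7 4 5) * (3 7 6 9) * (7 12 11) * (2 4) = (1 4 5)(2 6 9 3 12 11 7) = [0, 4, 6, 12, 5, 1, 9, 2, 8, 3, 10, 7, 11]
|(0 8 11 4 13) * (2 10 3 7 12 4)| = |(0 8 11 2 10 3 7 12 4 13)| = 10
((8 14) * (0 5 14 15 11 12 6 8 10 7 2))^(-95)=(15)(0 5 14 10 7 2)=((0 5 14 10 7 2)(6 8 15 11 12))^(-95)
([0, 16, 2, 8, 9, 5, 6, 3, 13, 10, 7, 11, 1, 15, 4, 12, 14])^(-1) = [0, 12, 2, 7, 14, 5, 6, 10, 3, 4, 9, 11, 15, 8, 16, 13, 1]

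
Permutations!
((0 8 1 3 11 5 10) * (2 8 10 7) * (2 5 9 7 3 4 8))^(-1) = (0 10)(1 8 4)(3 5 7 9 11)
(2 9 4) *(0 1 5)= (0 1 5)(2 9 4)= [1, 5, 9, 3, 2, 0, 6, 7, 8, 4]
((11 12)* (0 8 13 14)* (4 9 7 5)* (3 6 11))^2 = ((0 8 13 14)(3 6 11 12)(4 9 7 5))^2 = (0 13)(3 11)(4 7)(5 9)(6 12)(8 14)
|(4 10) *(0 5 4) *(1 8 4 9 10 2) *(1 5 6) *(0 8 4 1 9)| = 9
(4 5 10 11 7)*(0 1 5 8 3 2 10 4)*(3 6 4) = (0 1 5 3 2 10 11 7)(4 8 6) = [1, 5, 10, 2, 8, 3, 4, 0, 6, 9, 11, 7]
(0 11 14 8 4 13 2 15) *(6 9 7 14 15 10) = (0 11 15)(2 10 6 9 7 14 8 4 13) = [11, 1, 10, 3, 13, 5, 9, 14, 4, 7, 6, 15, 12, 2, 8, 0]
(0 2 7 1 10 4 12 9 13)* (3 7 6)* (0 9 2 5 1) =(0 5 1 10 4 12 2 6 3 7)(9 13) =[5, 10, 6, 7, 12, 1, 3, 0, 8, 13, 4, 11, 2, 9]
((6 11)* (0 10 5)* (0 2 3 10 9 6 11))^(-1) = ((11)(0 9 6)(2 3 10 5))^(-1) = (11)(0 6 9)(2 5 10 3)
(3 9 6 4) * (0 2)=(0 2)(3 9 6 4)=[2, 1, 0, 9, 3, 5, 4, 7, 8, 6]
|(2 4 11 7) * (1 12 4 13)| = 7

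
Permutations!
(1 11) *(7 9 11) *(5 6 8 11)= (1 7 9 5 6 8 11)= [0, 7, 2, 3, 4, 6, 8, 9, 11, 5, 10, 1]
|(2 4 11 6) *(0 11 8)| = |(0 11 6 2 4 8)| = 6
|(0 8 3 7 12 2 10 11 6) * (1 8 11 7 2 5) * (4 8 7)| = 60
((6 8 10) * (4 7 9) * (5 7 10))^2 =(4 6 5 9 10 8 7)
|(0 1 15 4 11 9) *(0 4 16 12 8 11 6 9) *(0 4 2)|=11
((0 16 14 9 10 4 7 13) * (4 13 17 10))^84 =((0 16 14 9 4 7 17 10 13))^84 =(0 9 17)(4 10 16)(7 13 14)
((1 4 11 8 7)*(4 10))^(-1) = (1 7 8 11 4 10)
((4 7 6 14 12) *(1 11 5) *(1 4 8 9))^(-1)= ((1 11 5 4 7 6 14 12 8 9))^(-1)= (1 9 8 12 14 6 7 4 5 11)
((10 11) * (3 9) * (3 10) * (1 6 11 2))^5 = (1 10 3 6 2 9 11)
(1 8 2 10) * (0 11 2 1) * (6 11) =(0 6 11 2 10)(1 8) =[6, 8, 10, 3, 4, 5, 11, 7, 1, 9, 0, 2]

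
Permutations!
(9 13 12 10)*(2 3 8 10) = (2 3 8 10 9 13 12) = [0, 1, 3, 8, 4, 5, 6, 7, 10, 13, 9, 11, 2, 12]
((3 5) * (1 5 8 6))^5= (8)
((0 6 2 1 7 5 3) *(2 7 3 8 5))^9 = ((0 6 7 2 1 3)(5 8))^9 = (0 2)(1 6)(3 7)(5 8)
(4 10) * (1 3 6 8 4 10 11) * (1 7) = (1 3 6 8 4 11 7) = [0, 3, 2, 6, 11, 5, 8, 1, 4, 9, 10, 7]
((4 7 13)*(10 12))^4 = (4 7 13)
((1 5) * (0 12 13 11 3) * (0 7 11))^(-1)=(0 13 12)(1 5)(3 11 7)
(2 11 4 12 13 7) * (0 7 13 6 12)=(13)(0 7 2 11 4)(6 12)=[7, 1, 11, 3, 0, 5, 12, 2, 8, 9, 10, 4, 6, 13]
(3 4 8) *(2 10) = (2 10)(3 4 8) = [0, 1, 10, 4, 8, 5, 6, 7, 3, 9, 2]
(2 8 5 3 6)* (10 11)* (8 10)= (2 10 11 8 5 3 6)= [0, 1, 10, 6, 4, 3, 2, 7, 5, 9, 11, 8]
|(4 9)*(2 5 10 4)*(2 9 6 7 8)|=7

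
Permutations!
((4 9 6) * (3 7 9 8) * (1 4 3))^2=((1 4 8)(3 7 9 6))^2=(1 8 4)(3 9)(6 7)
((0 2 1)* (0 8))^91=(0 8 1 2)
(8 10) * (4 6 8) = (4 6 8 10) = [0, 1, 2, 3, 6, 5, 8, 7, 10, 9, 4]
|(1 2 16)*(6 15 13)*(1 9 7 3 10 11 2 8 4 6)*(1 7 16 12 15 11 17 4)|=|(1 8)(2 12 15 13 7 3 10 17 4 6 11)(9 16)|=22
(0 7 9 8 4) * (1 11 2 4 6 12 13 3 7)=(0 1 11 2 4)(3 7 9 8 6 12 13)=[1, 11, 4, 7, 0, 5, 12, 9, 6, 8, 10, 2, 13, 3]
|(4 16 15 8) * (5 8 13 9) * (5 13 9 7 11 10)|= |(4 16 15 9 13 7 11 10 5 8)|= 10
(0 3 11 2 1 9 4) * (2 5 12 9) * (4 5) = [3, 2, 1, 11, 0, 12, 6, 7, 8, 5, 10, 4, 9] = (0 3 11 4)(1 2)(5 12 9)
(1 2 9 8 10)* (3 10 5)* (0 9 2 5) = (0 9 8)(1 5 3 10) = [9, 5, 2, 10, 4, 3, 6, 7, 0, 8, 1]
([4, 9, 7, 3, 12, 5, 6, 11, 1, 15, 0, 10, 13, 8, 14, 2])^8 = (0 2 8)(1 4 7)(9 12 11)(10 15 13)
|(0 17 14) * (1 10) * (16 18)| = |(0 17 14)(1 10)(16 18)| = 6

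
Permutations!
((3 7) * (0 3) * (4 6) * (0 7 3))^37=(7)(4 6)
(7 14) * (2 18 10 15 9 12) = [0, 1, 18, 3, 4, 5, 6, 14, 8, 12, 15, 11, 2, 13, 7, 9, 16, 17, 10] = (2 18 10 15 9 12)(7 14)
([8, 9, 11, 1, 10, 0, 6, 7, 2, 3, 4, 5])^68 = (0 11 8 5 2)(1 3 9)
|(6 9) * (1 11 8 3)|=|(1 11 8 3)(6 9)|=4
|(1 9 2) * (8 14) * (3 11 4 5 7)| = 30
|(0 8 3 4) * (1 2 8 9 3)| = |(0 9 3 4)(1 2 8)| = 12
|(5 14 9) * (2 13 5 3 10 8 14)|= 15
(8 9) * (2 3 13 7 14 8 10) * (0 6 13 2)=[6, 1, 3, 2, 4, 5, 13, 14, 9, 10, 0, 11, 12, 7, 8]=(0 6 13 7 14 8 9 10)(2 3)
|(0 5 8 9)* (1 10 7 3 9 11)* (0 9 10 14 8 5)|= 12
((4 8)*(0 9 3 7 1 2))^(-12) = (9)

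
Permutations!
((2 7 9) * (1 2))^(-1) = (1 9 7 2)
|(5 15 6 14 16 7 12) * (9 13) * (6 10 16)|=6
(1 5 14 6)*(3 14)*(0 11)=[11, 5, 2, 14, 4, 3, 1, 7, 8, 9, 10, 0, 12, 13, 6]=(0 11)(1 5 3 14 6)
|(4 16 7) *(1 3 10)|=|(1 3 10)(4 16 7)|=3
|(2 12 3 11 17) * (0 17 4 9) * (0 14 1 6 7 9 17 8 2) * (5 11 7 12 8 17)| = |(0 17)(1 6 12 3 7 9 14)(2 8)(4 5 11)| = 42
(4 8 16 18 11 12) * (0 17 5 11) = (0 17 5 11 12 4 8 16 18) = [17, 1, 2, 3, 8, 11, 6, 7, 16, 9, 10, 12, 4, 13, 14, 15, 18, 5, 0]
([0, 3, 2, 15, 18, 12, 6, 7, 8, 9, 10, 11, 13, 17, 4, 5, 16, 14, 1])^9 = (1 18 4 14 17 13 12 5 15 3)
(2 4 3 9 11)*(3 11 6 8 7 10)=(2 4 11)(3 9 6 8 7 10)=[0, 1, 4, 9, 11, 5, 8, 10, 7, 6, 3, 2]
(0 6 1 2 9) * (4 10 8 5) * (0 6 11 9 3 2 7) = [11, 7, 3, 2, 10, 4, 1, 0, 5, 6, 8, 9] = (0 11 9 6 1 7)(2 3)(4 10 8 5)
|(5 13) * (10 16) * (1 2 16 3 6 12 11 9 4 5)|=|(1 2 16 10 3 6 12 11 9 4 5 13)|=12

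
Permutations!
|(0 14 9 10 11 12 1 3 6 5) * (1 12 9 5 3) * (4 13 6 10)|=21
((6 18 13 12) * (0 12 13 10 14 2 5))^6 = (0 2 10 6)(5 14 18 12)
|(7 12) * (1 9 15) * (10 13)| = |(1 9 15)(7 12)(10 13)| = 6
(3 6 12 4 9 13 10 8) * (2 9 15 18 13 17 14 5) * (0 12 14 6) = (0 12 4 15 18 13 10 8 3)(2 9 17 6 14 5) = [12, 1, 9, 0, 15, 2, 14, 7, 3, 17, 8, 11, 4, 10, 5, 18, 16, 6, 13]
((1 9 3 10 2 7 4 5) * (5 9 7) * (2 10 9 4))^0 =(10)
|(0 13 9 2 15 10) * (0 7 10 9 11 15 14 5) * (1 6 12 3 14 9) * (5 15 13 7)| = |(0 7 10 5)(1 6 12 3 14 15)(2 9)(11 13)| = 12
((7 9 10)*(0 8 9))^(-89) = (0 8 9 10 7) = ((0 8 9 10 7))^(-89)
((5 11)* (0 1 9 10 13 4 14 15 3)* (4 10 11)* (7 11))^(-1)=(0 3 15 14 4 5 11 7 9 1)(10 13)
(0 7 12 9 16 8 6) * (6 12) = (0 7 6)(8 12 9 16) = [7, 1, 2, 3, 4, 5, 0, 6, 12, 16, 10, 11, 9, 13, 14, 15, 8]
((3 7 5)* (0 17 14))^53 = ((0 17 14)(3 7 5))^53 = (0 14 17)(3 5 7)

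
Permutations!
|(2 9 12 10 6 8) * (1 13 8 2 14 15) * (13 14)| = |(1 14 15)(2 9 12 10 6)(8 13)| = 30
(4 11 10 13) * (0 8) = (0 8)(4 11 10 13) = [8, 1, 2, 3, 11, 5, 6, 7, 0, 9, 13, 10, 12, 4]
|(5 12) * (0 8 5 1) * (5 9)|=|(0 8 9 5 12 1)|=6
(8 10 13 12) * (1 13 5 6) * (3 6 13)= (1 3 6)(5 13 12 8 10)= [0, 3, 2, 6, 4, 13, 1, 7, 10, 9, 5, 11, 8, 12]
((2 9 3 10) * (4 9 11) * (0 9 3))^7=(0 9)(2 4 10 11 3)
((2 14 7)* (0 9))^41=((0 9)(2 14 7))^41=(0 9)(2 7 14)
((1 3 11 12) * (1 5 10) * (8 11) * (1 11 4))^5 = (1 3 8 4)(5 10 11 12)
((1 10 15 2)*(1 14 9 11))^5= ((1 10 15 2 14 9 11))^5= (1 9 2 10 11 14 15)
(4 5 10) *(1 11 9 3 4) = (1 11 9 3 4 5 10) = [0, 11, 2, 4, 5, 10, 6, 7, 8, 3, 1, 9]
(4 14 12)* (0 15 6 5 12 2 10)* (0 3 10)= (0 15 6 5 12 4 14 2)(3 10)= [15, 1, 0, 10, 14, 12, 5, 7, 8, 9, 3, 11, 4, 13, 2, 6]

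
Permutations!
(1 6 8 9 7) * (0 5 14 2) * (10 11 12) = (0 5 14 2)(1 6 8 9 7)(10 11 12) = [5, 6, 0, 3, 4, 14, 8, 1, 9, 7, 11, 12, 10, 13, 2]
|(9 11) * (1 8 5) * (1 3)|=4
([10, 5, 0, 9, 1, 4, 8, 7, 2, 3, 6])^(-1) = [2, 4, 8, 9, 5, 1, 10, 7, 6, 3, 0]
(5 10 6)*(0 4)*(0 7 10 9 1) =(0 4 7 10 6 5 9 1) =[4, 0, 2, 3, 7, 9, 5, 10, 8, 1, 6]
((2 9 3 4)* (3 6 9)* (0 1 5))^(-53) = (0 1 5)(2 3 4)(6 9)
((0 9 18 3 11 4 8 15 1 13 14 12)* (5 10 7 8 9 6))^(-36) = ((0 6 5 10 7 8 15 1 13 14 12)(3 11 4 9 18))^(-36) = (0 13 8 5 12 1 7 6 14 15 10)(3 18 9 4 11)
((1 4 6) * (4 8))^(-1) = ((1 8 4 6))^(-1) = (1 6 4 8)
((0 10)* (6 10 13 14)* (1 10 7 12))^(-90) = ((0 13 14 6 7 12 1 10))^(-90) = (0 1 7 14)(6 13 10 12)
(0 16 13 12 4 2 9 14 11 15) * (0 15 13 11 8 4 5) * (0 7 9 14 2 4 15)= (0 16 11 13 12 5 7 9 2 14 8 15)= [16, 1, 14, 3, 4, 7, 6, 9, 15, 2, 10, 13, 5, 12, 8, 0, 11]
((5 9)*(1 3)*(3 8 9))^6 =(1 8 9 5 3)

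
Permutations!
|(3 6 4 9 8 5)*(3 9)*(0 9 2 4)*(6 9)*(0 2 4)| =|(0 6 2)(3 9 8 5 4)| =15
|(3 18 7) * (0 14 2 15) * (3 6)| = |(0 14 2 15)(3 18 7 6)| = 4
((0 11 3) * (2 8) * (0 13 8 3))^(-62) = (2 13)(3 8)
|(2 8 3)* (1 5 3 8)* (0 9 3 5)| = 5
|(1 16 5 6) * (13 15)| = 4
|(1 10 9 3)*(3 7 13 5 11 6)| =9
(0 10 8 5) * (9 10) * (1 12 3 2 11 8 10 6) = [9, 12, 11, 2, 4, 0, 1, 7, 5, 6, 10, 8, 3] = (0 9 6 1 12 3 2 11 8 5)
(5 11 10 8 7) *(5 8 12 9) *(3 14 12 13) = (3 14 12 9 5 11 10 13)(7 8) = [0, 1, 2, 14, 4, 11, 6, 8, 7, 5, 13, 10, 9, 3, 12]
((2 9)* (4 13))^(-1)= (2 9)(4 13)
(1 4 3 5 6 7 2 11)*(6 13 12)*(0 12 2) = (0 12 6 7)(1 4 3 5 13 2 11) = [12, 4, 11, 5, 3, 13, 7, 0, 8, 9, 10, 1, 6, 2]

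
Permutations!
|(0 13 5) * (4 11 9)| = 3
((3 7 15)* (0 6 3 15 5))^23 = ((15)(0 6 3 7 5))^23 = (15)(0 7 6 5 3)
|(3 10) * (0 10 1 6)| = 5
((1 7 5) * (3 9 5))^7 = ((1 7 3 9 5))^7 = (1 3 5 7 9)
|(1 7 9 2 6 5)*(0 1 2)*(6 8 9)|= 8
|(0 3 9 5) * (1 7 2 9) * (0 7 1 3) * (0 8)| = |(0 8)(2 9 5 7)| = 4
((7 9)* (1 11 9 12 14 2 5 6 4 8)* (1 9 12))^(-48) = ((1 11 12 14 2 5 6 4 8 9 7))^(-48) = (1 4 14 7 6 12 9 5 11 8 2)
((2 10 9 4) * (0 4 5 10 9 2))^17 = (0 4)(2 9 5 10)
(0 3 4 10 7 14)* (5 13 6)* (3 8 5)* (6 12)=(0 8 5 13 12 6 3 4 10 7 14)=[8, 1, 2, 4, 10, 13, 3, 14, 5, 9, 7, 11, 6, 12, 0]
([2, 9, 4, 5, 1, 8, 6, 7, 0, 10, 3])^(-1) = [8, 4, 0, 10, 2, 3, 6, 7, 5, 1, 9]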